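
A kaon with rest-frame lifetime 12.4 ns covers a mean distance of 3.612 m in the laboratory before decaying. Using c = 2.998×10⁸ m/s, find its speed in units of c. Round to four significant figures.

d = βγcτ ⇒ βγ = d/(cτ) = 3.612 m / (3.71752 m) = 0.97162.
β = (βγ)/√(1+(βγ)²) = 0.97162/√1.944045 = 0.6969.

0.6969c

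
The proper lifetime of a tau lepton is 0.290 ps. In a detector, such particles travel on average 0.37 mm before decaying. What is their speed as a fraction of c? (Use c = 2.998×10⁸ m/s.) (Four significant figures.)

d = βγcτ ⇒ βγ = d/(cτ) = 3.700×10^-4 m / (8.6942×10^-5 m) = 4.2557.
β = (βγ)/√(1+(βγ)²) = 4.2557/√19.111 = 0.9735.

0.9735c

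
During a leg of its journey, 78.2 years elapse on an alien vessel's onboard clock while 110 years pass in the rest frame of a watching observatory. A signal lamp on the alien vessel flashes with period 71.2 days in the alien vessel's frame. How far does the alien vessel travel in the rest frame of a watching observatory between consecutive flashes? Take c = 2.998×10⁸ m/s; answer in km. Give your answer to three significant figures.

γ = Δt/Δτ = 110/78.2 = 1.40665.
β = √(1 − 1/γ²) = 0.70328. Lab-frame period = γτ = 1.40665×71.2 days = 100.15 days. Distance = βc × γτ = 0.70328 × 2.998×10⁸ m/s × 8652960 s = 1.8244×10^15 m = 1.82×10^12 km.

1.82×10^12 km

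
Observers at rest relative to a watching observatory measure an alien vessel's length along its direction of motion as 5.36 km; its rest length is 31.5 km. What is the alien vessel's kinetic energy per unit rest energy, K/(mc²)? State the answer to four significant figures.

4.877

γ = L₀/L = 31.5/5.36 = 5.87687.
Since K = (γ−1)mc², K/(mc²) = 5.87687 − 1 = 4.877.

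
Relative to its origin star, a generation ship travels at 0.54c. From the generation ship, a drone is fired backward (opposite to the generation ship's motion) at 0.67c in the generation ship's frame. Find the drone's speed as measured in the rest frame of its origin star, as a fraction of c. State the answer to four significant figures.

0.2037c

In units of c, u = (u' + v)/(1 + u'v) with u' = −0.67 and v = 0.54.
Numerator: −0.67 + 0.54 = −0.13. Denominator: 1 + (−0.67)(0.54) = 0.6382.
u = −0.13/0.6382 = −0.2037, so the speed is 0.2037c.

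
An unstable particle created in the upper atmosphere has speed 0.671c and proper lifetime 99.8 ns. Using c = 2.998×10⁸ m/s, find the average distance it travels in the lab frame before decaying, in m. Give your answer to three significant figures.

27.1 m

β² = 0.450241, so γ = 1/√0.549759 = 1.3487.
Lab-frame lifetime: Δt = γτ = 1.3487 × 99.8 ns = 134.6 ns.
Distance: d = vΔt = 0.671 × 2.998×10⁸ m/s × 1.3460×10^-7 s = 27.1 m.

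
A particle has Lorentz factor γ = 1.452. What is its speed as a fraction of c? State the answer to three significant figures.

β = √(1 − 1/γ²) = √(1 − 1/2.108304) = √0.525685 = 0.725.

0.725c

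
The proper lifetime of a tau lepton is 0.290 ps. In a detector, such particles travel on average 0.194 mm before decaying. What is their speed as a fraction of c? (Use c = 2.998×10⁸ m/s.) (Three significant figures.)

0.913c

d = βγcτ ⇒ βγ = d/(cτ) = 1.940×10^-4 m / (8.6942×10^-5 m) = 2.2314.
β = (βγ)/√(1+(βγ)²) = 2.2314/√5.97915 = 0.913.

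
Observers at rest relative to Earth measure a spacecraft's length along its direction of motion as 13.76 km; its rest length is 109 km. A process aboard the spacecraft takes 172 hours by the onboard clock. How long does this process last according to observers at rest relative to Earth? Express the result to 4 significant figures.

1362 hours

From L = L₀/γ: γ = 109/13.76 = 7.92151.
The same γ dilates the second interval: 7.92151 × 172 hours = 1362 hours.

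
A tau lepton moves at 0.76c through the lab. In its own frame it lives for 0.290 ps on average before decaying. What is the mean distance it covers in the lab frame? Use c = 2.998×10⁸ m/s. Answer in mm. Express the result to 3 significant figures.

0.102 mm

γ = 1/√(1 − β²) = 1/√(1 − 0.5776) = 1/√0.4224 = 1/0.649923 = 1.5386.
Lab-frame lifetime: Δt = γτ = 1.5386 × 0.290 ps = 0.44619 ps.
Distance: d = vΔt = 0.76 × 2.998×10⁸ m/s × 4.4619×10^-13 s = 1.02×10^-4 m = 0.102 mm.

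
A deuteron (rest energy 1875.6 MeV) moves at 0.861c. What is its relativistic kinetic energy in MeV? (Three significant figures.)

1810 MeV

γ = 1/√(1 − β²) = 1/√(1 − 0.741321) = 1/√0.258679 = 1/0.508605 = 1.96616.
Kinetic energy: K = (γ − 1)mc² = (1.96616 − 1) × 1875.6 MeV = 0.96616 × 1875.6 = 1810 MeV.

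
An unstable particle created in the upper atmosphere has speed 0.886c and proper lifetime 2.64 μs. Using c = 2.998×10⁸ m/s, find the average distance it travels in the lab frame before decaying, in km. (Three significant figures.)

1.51 km

γ = 1/√(1 − β²) = 1/√(1 − 0.784996) = 1/√0.215004 = 1/0.463685 = 2.1566.
Lab-frame lifetime: Δt = γτ = 2.1566 × 2.64 μs = 5.6934 μs.
Distance: d = vΔt = 0.886 × 2.998×10⁸ m/s × 5.6934×10^-6 s = 1510 m = 1.51 km.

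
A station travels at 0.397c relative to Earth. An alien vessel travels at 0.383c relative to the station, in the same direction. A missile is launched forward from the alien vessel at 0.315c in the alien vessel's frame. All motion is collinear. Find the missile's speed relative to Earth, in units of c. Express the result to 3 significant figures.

0.818c

Compose velocities in two stages. Stage 1 (into S'): u₁ = (0.315+0.383)/(1+0.315×0.383) = 0.62286.
Stage 2 (into S): u = (0.62286+0.397)/(1+0.62286×0.397) = 0.81767, so the speed is 0.818c.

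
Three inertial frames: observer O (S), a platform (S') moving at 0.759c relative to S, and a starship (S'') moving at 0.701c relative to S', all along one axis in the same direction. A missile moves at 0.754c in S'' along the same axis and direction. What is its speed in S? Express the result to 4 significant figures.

0.9933c

Compose velocities in two stages. Stage 1 (into S'): u₁ = (0.754+0.701)/(1+0.754×0.701) = 0.95188.
Stage 2 (into S): u = (0.95188+0.759)/(1+0.95188×0.759) = 0.99327, so the speed is 0.9933c.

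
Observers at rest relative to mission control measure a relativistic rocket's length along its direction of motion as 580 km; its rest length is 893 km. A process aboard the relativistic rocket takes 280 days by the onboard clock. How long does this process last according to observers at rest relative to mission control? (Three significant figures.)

431 days

From L = L₀/γ: γ = 893/580 = 1.53966.
The same γ dilates the second interval: 1.53966 × 280 days = 431 days.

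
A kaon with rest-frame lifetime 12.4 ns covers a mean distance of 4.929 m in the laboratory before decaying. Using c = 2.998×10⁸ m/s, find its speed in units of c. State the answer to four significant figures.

0.7984c

d = βγcτ ⇒ βγ = d/(cτ) = 4.929 m / (3.71752 m) = 1.3259.
β = (βγ)/√(1+(βγ)²) = 1.3259/√2.75801 = 0.7984.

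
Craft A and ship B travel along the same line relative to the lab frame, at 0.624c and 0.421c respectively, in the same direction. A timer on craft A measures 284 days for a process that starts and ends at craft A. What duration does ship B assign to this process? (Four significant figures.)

Speed of craft A in ship B's frame: u = (v_A − v_B)/(1 − v_A v_B/c²) = (0.624 − 0.421)/(1 − 0.624×0.421) = 0.203/0.737296 = 0.27533; |u| = 0.27533c.
γ for this relative speed: γ = 1/√(1 − 0.0758066) = 1.0402.
The clock on craft A records proper time, so ship B measures Δt = γΔτ = 1.0402 × 284 = 295.4 days.

295.4 days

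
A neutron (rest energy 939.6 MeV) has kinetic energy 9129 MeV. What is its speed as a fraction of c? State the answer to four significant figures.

0.9956c

γ = 1 + K/(mc²) = 1 + 9129/939.6 = 10.716.
β = √(1 − 1/γ²) = √(1 − 0.00870832) = √0.99129168 = 0.9956.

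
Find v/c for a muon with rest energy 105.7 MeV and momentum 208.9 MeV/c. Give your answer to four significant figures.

pc/(mc²) = 208.9/105.7 = 1.9763 = βγ = β/√(1−β²).
So β² = x²/(1 + x²) with x = 1.9763: x² = 3.90576, β² = 3.90576/4.90576 = 0.796158, β = 0.8923.

0.8923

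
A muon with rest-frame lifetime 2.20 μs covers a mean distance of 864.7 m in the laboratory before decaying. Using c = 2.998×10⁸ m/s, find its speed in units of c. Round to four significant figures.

0.7951c

d = βγcτ ⇒ βγ = d/(cτ) = 864.7 m / (659.56 m) = 1.311.
β = (βγ)/√(1+(βγ)²) = 1.311/√2.71872 = 0.7951.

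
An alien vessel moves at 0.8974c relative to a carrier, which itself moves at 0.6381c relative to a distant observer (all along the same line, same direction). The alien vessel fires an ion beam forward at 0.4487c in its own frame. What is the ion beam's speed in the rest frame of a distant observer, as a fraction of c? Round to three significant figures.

0.991c

Apply u = (u'+v)/(1+u'v) twice. Ion beam in the carrier frame: (0.4487+0.8974)/(1+0.4487·0.8974) = 1.3461/1.40266338 = 0.95967c.
That velocity, transformed to the rest frame of a distant observer: (0.95967+0.6381)/(1+0.95967·0.6381) = 1.59777/1.612365427 = 0.99095c.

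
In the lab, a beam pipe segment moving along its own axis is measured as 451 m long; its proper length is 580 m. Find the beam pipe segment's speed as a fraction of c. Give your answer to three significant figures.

0.629c

Length contraction gives γ = L₀/L = 580/451 = 1.286.
β = √(1 − 1/γ²) = √0.395331 = 0.629.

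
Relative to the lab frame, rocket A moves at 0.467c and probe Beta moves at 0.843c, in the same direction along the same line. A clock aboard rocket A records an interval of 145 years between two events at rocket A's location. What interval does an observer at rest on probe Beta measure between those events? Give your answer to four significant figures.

The velocity of rocket A relative to probe Beta is (0.467 − 0.843)c / (1 − 0.467×0.843) = −0.62014c; relative speed 0.62014c.
γ for this relative speed: γ = 1/√(1 − 0.384574) = 1.2747.
Rocket A's interval is proper; time dilation gives Δt_B = γΔτ = 1.2747 × 145 years = 184.8 years.

184.8 years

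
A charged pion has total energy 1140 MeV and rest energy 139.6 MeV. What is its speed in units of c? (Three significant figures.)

Total energy E = γmc² gives γ = 1140/139.6 = 8.1662.
Hence β = √(1 − 1/γ²) = √(1 − 0.0149955) = √0.9850045 = 0.992.

0.992c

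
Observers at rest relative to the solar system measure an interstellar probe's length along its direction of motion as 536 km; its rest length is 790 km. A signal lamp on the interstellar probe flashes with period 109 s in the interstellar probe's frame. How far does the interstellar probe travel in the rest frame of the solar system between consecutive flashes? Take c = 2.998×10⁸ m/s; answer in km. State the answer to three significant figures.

γ = L₀/L = 790/536 = 1.47388.
β = √(1 − 1/γ²) = 0.73462. Lab-frame period = γτ = 1.47388×109 s = 160.65 s. Distance = βc × γτ = 0.73462 × 2.998×10⁸ m/s × 160.65 s = 3.5381×10^10 m = 3.54×10^7 km.

3.54×10^7 km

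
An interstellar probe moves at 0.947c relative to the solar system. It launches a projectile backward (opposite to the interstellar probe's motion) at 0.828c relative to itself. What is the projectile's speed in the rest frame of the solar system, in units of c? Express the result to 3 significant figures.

0.551c

In units of c, u = (u' + v)/(1 + u'v) with u' = −0.828 and v = 0.947.
Numerator: −0.828 + 0.947 = 0.119. Denominator: 1 + (−0.828)(0.947) = 0.215884.
u = 0.119/0.215884 = 0.55122, so the speed is 0.551c.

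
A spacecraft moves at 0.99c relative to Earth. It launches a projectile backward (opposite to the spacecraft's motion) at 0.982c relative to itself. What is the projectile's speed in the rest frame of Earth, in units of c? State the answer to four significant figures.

0.2876c

In units of c, u = (u' + v)/(1 + u'v) with u' = −0.982 and v = 0.99.
Numerator: −0.982 + 0.99 = 0.008. Denominator: 1 + (−0.982)(0.99) = 0.02782.
u = 0.008/0.02782 = 0.28756, so the speed is 0.2876c.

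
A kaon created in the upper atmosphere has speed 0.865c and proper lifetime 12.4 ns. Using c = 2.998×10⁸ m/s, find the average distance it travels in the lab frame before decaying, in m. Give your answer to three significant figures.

Lorentz factor: γ = (1 − 0.748225)^(−1/2) = 1.9929.
Lab-frame lifetime: Δt = γτ = 1.9929 × 12.4 ns = 24.712 ns.
Distance: d = vΔt = 0.865 × 2.998×10⁸ m/s × 2.4712×10^-8 s = 6.41 m.

6.41 m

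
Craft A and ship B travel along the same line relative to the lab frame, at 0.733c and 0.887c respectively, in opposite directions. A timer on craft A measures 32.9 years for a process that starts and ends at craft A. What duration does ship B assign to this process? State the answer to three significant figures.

173 years

Speed of craft A in ship B's frame: u = (v_A + v_B)/(1 + v_A v_B/c²) = (0.733 + 0.887)/(1 + 0.733×0.887) = 1.62/1.650171 = 0.98172; |u| = 0.98172c.
At |u| = 0.98172c, γ = (1 − 0.963774)^(−1/2) = 5.254.
Craft A's interval is proper; time dilation gives Δt_B = γΔτ = 5.254 × 32.9 years = 173 years.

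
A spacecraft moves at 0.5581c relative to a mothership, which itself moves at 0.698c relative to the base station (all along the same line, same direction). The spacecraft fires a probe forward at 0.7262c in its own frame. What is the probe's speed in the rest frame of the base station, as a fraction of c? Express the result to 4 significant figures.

Compose velocities in two stages. Stage 1 (into S'): u₁ = (0.7262+0.5581)/(1+0.7262×0.5581) = 0.9139.
Stage 2 (into S): u = (0.9139+0.698)/(1+0.9139×0.698) = 0.98412, so the speed is 0.9841c.

0.9841c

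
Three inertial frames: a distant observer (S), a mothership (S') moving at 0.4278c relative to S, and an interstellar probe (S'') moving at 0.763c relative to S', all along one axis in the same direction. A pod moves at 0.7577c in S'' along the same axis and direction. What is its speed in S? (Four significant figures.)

0.9853c

Compose velocities in two stages. Stage 1 (into S'): u₁ = (0.7577+0.763)/(1+0.7577×0.763) = 0.96361.
Stage 2 (into S): u = (0.96361+0.4278)/(1+0.96361×0.4278) = 0.98526, so the speed is 0.9853c.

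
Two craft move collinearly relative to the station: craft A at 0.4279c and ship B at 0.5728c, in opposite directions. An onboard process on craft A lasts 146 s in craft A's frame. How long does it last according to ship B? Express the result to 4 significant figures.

Transform craft A's velocity into ship B's frame: (0.4279 + 0.5728)/(1 + 0.4279·0.5728) = 1.0007/1.24510112, so the relative speed is 0.80371c.
At |u| = 0.80371c, γ = (1 − 0.64595)^(−1/2) = 1.6806.
Craft A's interval is proper; time dilation gives Δt_B = γΔτ = 1.6806 × 146 s = 245.4 s.

245.4 s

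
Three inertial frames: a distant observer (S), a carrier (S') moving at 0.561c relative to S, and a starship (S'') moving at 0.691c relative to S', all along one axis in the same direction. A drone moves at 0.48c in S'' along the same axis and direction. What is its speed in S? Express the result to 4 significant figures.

First combine the drone and starship (S''→S'): u₁ = (0.48 + 0.691)/(1 + 0.48×0.691) = 1.171/1.33168 = 0.87934.
Then combine with the carrier (S'→S): u = (0.87934 + 0.561)/(1 + 0.87934×0.561) = 1.44034/1.49330974 = 0.96453.

0.9645c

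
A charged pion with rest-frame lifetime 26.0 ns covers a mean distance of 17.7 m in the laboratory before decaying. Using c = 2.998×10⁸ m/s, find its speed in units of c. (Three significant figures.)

d = βγcτ ⇒ βγ = d/(cτ) = 17.70 m / (7.7948 m) = 2.2707.
β = (βγ)/√(1+(βγ)²) = 2.2707/√6.15608 = 0.915.

0.915c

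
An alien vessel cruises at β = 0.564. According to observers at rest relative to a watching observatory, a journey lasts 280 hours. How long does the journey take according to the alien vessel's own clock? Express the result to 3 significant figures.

231 hours

γ = 1/√(1 − β²) = 1/√(1 − 0.318096) = 1/√0.681904 = 1/0.825775 = 1.211.
The alien vessel's clock runs slow as seen from a watching observatory, so Δτ = Δt/γ = 280/1.211 = 231 hours.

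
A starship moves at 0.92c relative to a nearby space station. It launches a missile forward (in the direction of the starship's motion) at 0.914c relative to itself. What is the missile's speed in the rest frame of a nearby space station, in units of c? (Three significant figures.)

0.996c

In units of c, u = (u' + v)/(1 + u'v) with u' = 0.914 and v = 0.92.
Numerator: 0.914 + 0.92 = 1.834. Denominator: 1 + (0.914)(0.92) = 1.84088.
u = 1.834/1.84088 = 0.99626, so the speed is 0.996c.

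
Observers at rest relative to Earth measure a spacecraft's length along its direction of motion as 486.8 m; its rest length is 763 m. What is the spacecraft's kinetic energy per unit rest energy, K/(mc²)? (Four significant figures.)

Length contraction gives γ = L₀/L = 763/486.8 = 1.56738.
K/(mc²) = γ − 1 = 1.56738 − 1 = 0.5674.

0.5674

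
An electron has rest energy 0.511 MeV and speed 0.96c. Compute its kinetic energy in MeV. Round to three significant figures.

γ = 1/√(1 − β²) = 1/√(1 − 0.9216) = 1/√0.0784 = 1/0.28 = 3.5714.
Kinetic energy: K = (γ − 1)mc² = (3.5714 − 1) × 0.511 MeV = 2.5714 × 0.511 = 1.31 MeV.

1.31 MeV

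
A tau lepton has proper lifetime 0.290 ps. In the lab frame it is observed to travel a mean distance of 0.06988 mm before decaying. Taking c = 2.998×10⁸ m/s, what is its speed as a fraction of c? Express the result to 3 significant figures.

Let x = d/(cτ) = 6.988×10^-5 m / (2.998×10⁸ m/s × 2.900×10^-13 s) = 0.80375. Since d = βγcτ, x = βγ = β/√(1−β²).
Solving: β² = x²/(1+x²) = 0.646014/1.646014 = 0.392472, so β = 0.626.

0.626c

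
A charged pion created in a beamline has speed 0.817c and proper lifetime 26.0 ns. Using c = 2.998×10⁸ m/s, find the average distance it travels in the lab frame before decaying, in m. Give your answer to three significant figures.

11.0 m

γ = 1/√(1 − β²) = 1/√(1 − 0.667489) = 1/√0.332511 = 1/0.576638 = 1.7342.
Lab-frame lifetime: Δt = γτ = 1.7342 × 26.0 ns = 45.089 ns.
Distance: d = vΔt = 0.817 × 2.998×10⁸ m/s × 4.5089×10^-8 s = 11.0 m.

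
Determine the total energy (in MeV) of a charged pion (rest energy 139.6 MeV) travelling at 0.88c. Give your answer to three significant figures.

γ = 1/√(1 − β²) = 1/√(1 − 0.7744) = 1/√0.2256 = 1/0.474974 = 2.1054.
Total energy: E = γmc² = 2.1054 × 139.6 MeV = 294 MeV.

294 MeV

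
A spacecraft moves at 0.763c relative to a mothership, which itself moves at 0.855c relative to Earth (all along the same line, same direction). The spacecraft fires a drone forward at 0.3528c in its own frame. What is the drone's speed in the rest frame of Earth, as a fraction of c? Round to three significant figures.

First combine the drone and spacecraft (S''→S'): u₁ = (0.3528 + 0.763)/(1 + 0.3528×0.763) = 1.1158/1.2691864 = 0.87915.
Then combine with the mothership (S'→S): u = (0.87915 + 0.855)/(1 + 0.87915×0.855) = 1.73415/1.75167325 = 0.99.

0.990c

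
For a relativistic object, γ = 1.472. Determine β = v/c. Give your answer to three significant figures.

β = √(1 − 1/γ²) = √(1 − 1/2.166784) = √0.538487 = 0.734.

0.734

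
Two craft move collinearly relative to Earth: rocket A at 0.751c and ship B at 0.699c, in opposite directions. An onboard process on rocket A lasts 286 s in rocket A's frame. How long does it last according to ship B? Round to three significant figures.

Transform rocket A's velocity into ship B's frame: (0.751 + 0.699)/(1 + 0.751·0.699) = 1.45/1.524949, so the relative speed is 0.95085c.
γ for this relative speed: γ = 1/√(1 − 0.904116) = 3.2294.
Rocket A's interval is proper; time dilation gives Δt_B = γΔτ = 3.2294 × 286 s = 924 s.

924 s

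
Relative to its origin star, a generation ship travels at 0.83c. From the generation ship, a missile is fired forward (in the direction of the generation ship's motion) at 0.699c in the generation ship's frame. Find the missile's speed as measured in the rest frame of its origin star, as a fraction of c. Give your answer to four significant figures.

In units of c, u = (u' + v)/(1 + u'v) with u' = 0.699 and v = 0.83.
Numerator: 0.699 + 0.83 = 1.529. Denominator: 1 + (0.699)(0.83) = 1.58017.
u = 1.529/1.58017 = 0.96762, so the speed is 0.9676c.

0.9676c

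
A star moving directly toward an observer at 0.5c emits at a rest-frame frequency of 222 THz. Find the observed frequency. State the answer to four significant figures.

Relativistic Doppler (source moving toward): f_obs = f_src · √((1+β)/(1−β)).
With β = 0.5: factor = √(1.5/0.5) = 1.7321.
f_obs = 222 × 1.7321 = 384.5 THz.

384.5 THz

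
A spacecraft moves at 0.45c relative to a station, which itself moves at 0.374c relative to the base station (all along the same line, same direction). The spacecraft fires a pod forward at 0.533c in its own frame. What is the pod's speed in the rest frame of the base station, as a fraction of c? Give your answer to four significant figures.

0.9000c

First combine the pod and spacecraft (S''→S'): u₁ = (0.533 + 0.45)/(1 + 0.533×0.45) = 0.983/1.23985 = 0.79284.
Then combine with the station (S'→S): u = (0.79284 + 0.374)/(1 + 0.79284×0.374) = 1.16684/1.29652216 = 0.89998.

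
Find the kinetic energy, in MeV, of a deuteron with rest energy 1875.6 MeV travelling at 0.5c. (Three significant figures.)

Lorentz factor: γ = (1 − 0.25)^(−1/2) = 1.1547.
Kinetic energy: K = (γ − 1)mc² = (1.1547 − 1) × 1875.6 MeV = 0.1547 × 1875.6 = 290 MeV.

290 MeV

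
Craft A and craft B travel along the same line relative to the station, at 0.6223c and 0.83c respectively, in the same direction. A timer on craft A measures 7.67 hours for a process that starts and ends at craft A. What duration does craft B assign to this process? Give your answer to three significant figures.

The velocity of craft A relative to craft B is (0.6223 − 0.83)c / (1 − 0.6223×0.83) = −0.42958c; relative speed 0.42958c.
At |u| = 0.42958c, γ = (1 − 0.184539)^(−1/2) = 1.1074.
The clock on craft A records proper time, so craft B measures Δt = γΔτ = 1.1074 × 7.67 = 8.49 hours.

8.49 hours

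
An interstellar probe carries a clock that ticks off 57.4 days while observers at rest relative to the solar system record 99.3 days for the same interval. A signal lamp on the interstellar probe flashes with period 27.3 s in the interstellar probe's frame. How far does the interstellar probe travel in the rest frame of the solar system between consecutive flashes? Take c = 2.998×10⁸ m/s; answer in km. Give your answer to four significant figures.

1.155×10^7 km

The time-dilation ratio gives γ = 99.3/57.4 = 1.72997.
β = √(1 − 1/γ²) = 0.81601. Lab-frame period = γτ = 1.72997×27.3 s = 47.228 s. Distance = βc × γτ = 0.81601 × 2.998×10⁸ m/s × 47.228 s = 1.1554×10^10 m = 1.155×10^7 km.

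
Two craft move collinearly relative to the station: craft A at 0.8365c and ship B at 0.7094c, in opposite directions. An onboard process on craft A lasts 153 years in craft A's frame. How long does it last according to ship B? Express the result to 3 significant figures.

631 years

Transform craft A's velocity into ship B's frame: (0.8365 + 0.7094)/(1 + 0.8365·0.7094) = 1.5459/1.5934131, so the relative speed is 0.97018c.
At |u| = 0.97018c, γ = (1 − 0.941249)^(−1/2) = 4.1256.
Craft A's interval is proper; time dilation gives Δt_B = γΔτ = 4.1256 × 153 years = 631 years.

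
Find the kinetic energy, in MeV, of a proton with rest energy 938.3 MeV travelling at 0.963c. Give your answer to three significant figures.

With β = 0.963, γ = 1/√(1 − 0.963²) = 1/√0.072631 = 3.7106.
Kinetic energy: K = (γ − 1)mc² = (3.7106 − 1) × 938.3 MeV = 2.7106 × 938.3 = 2540 MeV.

2540 MeV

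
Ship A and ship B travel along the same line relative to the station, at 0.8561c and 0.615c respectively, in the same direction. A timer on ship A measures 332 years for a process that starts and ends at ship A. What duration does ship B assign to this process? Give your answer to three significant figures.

386 years

Transform ship A's velocity into ship B's frame: (0.8561 − 0.615)/(1 − 0.8561·0.615) = 0.2411/0.4734985, so the relative speed is 0.50919c.
γ for this relative speed: γ = 1/√(1 − 0.259274) = 1.1619.
The clock on ship A records proper time, so ship B measures Δt = γΔτ = 1.1619 × 332 = 386 years.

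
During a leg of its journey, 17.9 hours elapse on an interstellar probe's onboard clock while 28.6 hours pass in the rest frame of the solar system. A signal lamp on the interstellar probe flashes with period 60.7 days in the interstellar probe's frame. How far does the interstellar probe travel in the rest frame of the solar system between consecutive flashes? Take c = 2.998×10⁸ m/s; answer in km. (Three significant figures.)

1.96×10^12 km

The time-dilation ratio gives γ = 28.6/17.9 = 1.59777.
β = √(1 − 1/γ²) = 0.77993. Lab-frame period = γτ = 1.59777×60.7 days = 96.985 days. Distance = βc × γτ = 0.77993 × 2.998×10⁸ m/s × 8379504 s = 1.9593×10^15 m = 1.96×10^12 km.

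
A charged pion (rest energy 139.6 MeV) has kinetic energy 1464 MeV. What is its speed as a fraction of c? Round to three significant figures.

0.996c

K = (γ−1)mc², so γ = 1 + 1464/139.6 = 11.487.
Then v/c = √(1 − γ⁻²) = √(1 − 0.00757856) = √0.99242144 = 0.996.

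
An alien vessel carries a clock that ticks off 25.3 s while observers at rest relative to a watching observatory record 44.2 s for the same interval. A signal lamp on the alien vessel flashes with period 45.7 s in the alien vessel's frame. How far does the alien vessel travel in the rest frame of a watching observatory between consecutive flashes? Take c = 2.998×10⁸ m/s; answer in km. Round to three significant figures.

From Δt = γΔτ: γ = 44.2/25.3 = 1.74704.
β = √(1 − 1/γ²) = 0.81998. Lab-frame period = γτ = 1.74704×45.7 s = 79.84 s. Distance = βc × γτ = 0.81998 × 2.998×10⁸ m/s × 79.84 s = 1.9627×10^10 m = 1.96×10^7 km.

1.96×10^7 km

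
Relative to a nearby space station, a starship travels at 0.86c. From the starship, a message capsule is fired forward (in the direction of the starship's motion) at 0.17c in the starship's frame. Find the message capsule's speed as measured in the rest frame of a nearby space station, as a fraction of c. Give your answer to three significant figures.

0.899c

In units of c, u = (u' + v)/(1 + u'v) with u' = 0.17 and v = 0.86.
Numerator: 0.17 + 0.86 = 1.03. Denominator: 1 + (0.17)(0.86) = 1.1462.
u = 1.03/1.1462 = 0.89862, so the speed is 0.899c.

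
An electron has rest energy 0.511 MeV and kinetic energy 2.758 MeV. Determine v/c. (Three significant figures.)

0.988

K = (γ−1)mc², so γ = 1 + 2.758/0.511 = 6.3973.
Then v/c = √(1 − γ⁻²) = √(1 − 0.0244347) = √0.9755653 = 0.988.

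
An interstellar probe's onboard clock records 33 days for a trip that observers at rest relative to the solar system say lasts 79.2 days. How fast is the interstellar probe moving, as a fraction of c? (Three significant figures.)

γ = Δt/Δτ = 79.2/33 = 2.4.
β = √(1 − 1/γ²) = √(1 − 0.173611) = √0.826389 = 0.909.

0.909c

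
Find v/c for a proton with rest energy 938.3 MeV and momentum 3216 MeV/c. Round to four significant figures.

0.9600

pc/(mc²) = 3216/938.3 = 3.4275 = βγ = β/√(1−β²).
So β² = x²/(1 + x²) with x = 3.4275: x² = 11.7478, β² = 11.7478/12.7478 = 0.921555, β = 0.9600.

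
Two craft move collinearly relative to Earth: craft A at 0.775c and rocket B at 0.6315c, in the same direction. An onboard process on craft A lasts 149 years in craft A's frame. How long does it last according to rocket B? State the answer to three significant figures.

The velocity of craft A relative to rocket B is (0.775 − 0.6315)c / (1 − 0.775×0.6315) = 0.28105c; relative speed 0.28105c.
γ for this relative speed: γ = 1/√(1 − 0.0789891) = 1.042.
The clock on craft A records proper time, so rocket B measures Δt = γΔτ = 1.042 × 149 = 155 years.

155 years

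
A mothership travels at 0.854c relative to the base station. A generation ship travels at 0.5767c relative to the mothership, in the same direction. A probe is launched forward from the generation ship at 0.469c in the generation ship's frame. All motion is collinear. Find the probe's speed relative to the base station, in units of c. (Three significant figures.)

Apply u = (u'+v)/(1+u'v) twice. Probe in the mothership frame: (0.469+0.5767)/(1+0.469·0.5767) = 1.0457/1.2704723 = 0.82308c.
That velocity, transformed to the rest frame of the base station: (0.82308+0.854)/(1+0.82308·0.854) = 1.67708/1.70291032 = 0.98483c.

0.985c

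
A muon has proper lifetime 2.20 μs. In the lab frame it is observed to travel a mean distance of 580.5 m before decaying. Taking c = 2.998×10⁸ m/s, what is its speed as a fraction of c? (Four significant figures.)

0.6607c

d = βγcτ ⇒ βγ = d/(cτ) = 580.5 m / (659.56 m) = 0.88013.
β = (βγ)/√(1+(βγ)²) = 0.88013/√1.774629 = 0.6607.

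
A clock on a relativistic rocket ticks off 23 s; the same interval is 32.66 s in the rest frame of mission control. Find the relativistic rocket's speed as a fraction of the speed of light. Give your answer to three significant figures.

γ = Δt/Δτ = 32.66/23 = 1.42.
β = √(1 − 1/γ²) = √(1 − 0.495933) = √0.504067 = 0.710.

0.710c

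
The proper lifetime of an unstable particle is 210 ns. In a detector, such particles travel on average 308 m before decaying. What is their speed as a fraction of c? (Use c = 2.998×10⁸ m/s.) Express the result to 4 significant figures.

d = βγcτ ⇒ βγ = d/(cτ) = 308.0 m / (62.958 m) = 4.8922.
β = (βγ)/√(1+(βγ)²) = 4.8922/√24.9336 = 0.9797.

0.9797c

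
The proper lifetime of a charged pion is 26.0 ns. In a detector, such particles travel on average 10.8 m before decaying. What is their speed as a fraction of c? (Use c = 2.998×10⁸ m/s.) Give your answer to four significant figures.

d = βγcτ ⇒ βγ = d/(cτ) = 10.80 m / (7.7948 m) = 1.3855.
β = (βγ)/√(1+(βγ)²) = 1.3855/√2.91961 = 0.8109.

0.8109c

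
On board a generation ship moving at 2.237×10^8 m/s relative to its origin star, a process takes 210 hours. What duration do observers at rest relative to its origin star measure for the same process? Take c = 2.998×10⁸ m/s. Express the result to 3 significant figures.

315 hours

β = v/c = (2.237×10^8 m/s)/(2.998×10⁸ m/s) = 0.746164.
With β = 0.746164, γ = 1/√(1 − 0.746164²) = 1/√0.4432393 = 1.502.
Time dilation: Δt = γ·Δτ = 1.502 × 210 = 315 hours.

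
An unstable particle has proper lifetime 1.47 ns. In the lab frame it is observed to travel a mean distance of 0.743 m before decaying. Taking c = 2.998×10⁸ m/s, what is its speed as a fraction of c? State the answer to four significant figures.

Let x = d/(cτ) = 0.7430 m / (2.998×10⁸ m/s × 1.470×10^-9 s) = 1.6859. Since d = βγcτ, x = βγ = β/√(1−β²).
Solving: β² = x²/(1+x²) = 2.84226/3.84226 = 0.739737, so β = 0.8601.

0.8601c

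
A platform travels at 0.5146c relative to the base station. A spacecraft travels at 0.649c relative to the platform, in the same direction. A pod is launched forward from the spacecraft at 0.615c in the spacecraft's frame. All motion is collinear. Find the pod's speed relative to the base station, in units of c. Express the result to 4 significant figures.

0.9680c

Compose velocities in two stages. Stage 1 (into S'): u₁ = (0.615+0.649)/(1+0.615×0.649) = 0.90342.
Stage 2 (into S): u = (0.90342+0.5146)/(1+0.90342×0.5146) = 0.968, so the speed is 0.9680c.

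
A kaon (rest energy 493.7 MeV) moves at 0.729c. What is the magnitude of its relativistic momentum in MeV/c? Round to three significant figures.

526 MeV/c

γ = 1/√(1 − β²) = 1/√(1 − 0.531441) = 1/√0.468559 = 1/0.684514 = 1.4609.
Momentum: p = γβ·mc = 1.4609 × 0.729 × 493.7 MeV/c = 526 MeV/c.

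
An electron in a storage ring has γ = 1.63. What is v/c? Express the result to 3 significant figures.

0.790

β = √(1 − 1/γ²) = √(1 − 1/2.6569) = √0.623622 = 0.790.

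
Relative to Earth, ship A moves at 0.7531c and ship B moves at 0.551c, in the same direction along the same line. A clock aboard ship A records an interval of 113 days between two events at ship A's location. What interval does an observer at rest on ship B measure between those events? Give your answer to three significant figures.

120 days

Transform ship A's velocity into ship B's frame: (0.7531 − 0.551)/(1 − 0.7531·0.551) = 0.2021/0.5850419, so the relative speed is 0.34545c.
At |u| = 0.34545c, γ = (1 − 0.119336)^(−1/2) = 1.0656.
Ship A's interval is proper; time dilation gives Δt_B = γΔτ = 1.0656 × 113 days = 120 days.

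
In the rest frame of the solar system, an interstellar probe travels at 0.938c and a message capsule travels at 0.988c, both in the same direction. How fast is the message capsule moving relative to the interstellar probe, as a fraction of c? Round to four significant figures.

0.6825c

Transform to the interstellar probe's frame: u' = (u − v)/(1 − uv/c²).
u' = (0.988 − 0.938)/(1 − 0.988×0.938) = 0.05/0.073256 = 0.68254.
Speed in the interstellar probe's frame: 0.6825c (in the same direction).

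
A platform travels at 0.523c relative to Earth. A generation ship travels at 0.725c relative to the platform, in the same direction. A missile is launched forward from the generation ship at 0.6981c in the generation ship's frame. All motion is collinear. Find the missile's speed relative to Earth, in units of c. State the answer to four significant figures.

0.9824c

First combine the missile and generation ship (S''→S'): u₁ = (0.6981 + 0.725)/(1 + 0.6981×0.725) = 1.4231/1.5061225 = 0.94488.
Then combine with the platform (S'→S): u = (0.94488 + 0.523)/(1 + 0.94488×0.523) = 1.46788/1.49417224 = 0.9824.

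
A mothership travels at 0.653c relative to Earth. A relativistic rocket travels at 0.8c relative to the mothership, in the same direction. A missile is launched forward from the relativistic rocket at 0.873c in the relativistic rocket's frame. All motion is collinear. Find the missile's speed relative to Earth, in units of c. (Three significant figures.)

First combine the missile and relativistic rocket (S''→S'): u₁ = (0.873 + 0.8)/(1 + 0.873×0.8) = 1.673/1.6984 = 0.98504.
Then combine with the mothership (S'→S): u = (0.98504 + 0.653)/(1 + 0.98504×0.653) = 1.63804/1.64323112 = 0.99684.

0.997c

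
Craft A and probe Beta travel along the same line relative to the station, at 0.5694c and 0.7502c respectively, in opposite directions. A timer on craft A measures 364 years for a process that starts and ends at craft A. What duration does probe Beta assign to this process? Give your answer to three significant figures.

Speed of craft A in probe Beta's frame: u = (v_A + v_B)/(1 + v_A v_B/c²) = (0.5694 + 0.7502)/(1 + 0.5694×0.7502) = 1.3196/1.42716388 = 0.92463; |u| = 0.92463c.
γ for this relative speed: γ = 1/√(1 − 0.854941) = 2.6256.
Craft A's interval is proper; time dilation gives Δt_B = γΔτ = 2.6256 × 364 years = 956 years.

956 years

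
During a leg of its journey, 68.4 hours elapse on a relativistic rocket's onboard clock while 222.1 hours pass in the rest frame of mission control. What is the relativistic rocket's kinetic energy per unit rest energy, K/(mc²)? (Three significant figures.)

2.25

γ = Δt/Δτ = 222.1/68.4 = 3.24708.
K/(mc²) = γ − 1 = 3.24708 − 1 = 2.25.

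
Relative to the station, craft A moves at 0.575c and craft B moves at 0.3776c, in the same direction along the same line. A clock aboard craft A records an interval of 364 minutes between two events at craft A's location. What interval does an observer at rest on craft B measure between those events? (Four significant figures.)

376.2 minutes

Transform craft A's velocity into craft B's frame: (0.575 − 0.3776)/(1 − 0.575·0.3776) = 0.1974/0.78288, so the relative speed is 0.25215c.
At |u| = 0.25215c, γ = (1 − 0.0635796)^(−1/2) = 1.0334.
Craft A's interval is proper; time dilation gives Δt_B = γΔτ = 1.0334 × 364 minutes = 376.2 minutes.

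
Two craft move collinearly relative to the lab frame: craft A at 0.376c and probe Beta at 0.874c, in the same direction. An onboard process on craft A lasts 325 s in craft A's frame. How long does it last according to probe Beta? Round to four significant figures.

The velocity of craft A relative to probe Beta is (0.376 − 0.874)c / (1 − 0.376×0.874) = −0.74176c; relative speed 0.74176c.
γ for this relative speed: γ = 1/√(1 − 0.550208) = 1.4911.
The clock on craft A records proper time, so probe Beta measures Δt = γΔτ = 1.4911 × 325 = 484.6 s.

484.6 s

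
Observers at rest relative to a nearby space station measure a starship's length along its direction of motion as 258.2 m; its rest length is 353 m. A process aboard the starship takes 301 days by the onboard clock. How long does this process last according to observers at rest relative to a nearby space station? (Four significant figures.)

From L = L₀/γ: γ = 353/258.2 = 1.36716.
The same γ dilates the second interval: 1.36716 × 301 days = 411.5 days.

411.5 days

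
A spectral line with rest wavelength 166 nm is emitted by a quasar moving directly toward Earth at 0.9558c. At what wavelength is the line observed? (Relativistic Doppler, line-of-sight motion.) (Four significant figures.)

Relativistic Doppler for wavelength: λ_obs = λ_src · √((1−β)/(1+β)).
With β = 0.9558: factor = √(0.0442/1.9558) = 0.15033.
λ_obs = 166 × 0.15033 = 24.95 nm.

24.95 nm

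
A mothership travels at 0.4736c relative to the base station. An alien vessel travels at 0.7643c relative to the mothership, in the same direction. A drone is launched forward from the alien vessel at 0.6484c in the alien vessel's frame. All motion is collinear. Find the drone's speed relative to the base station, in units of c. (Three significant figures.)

0.980c

First combine the drone and alien vessel (S''→S'): u₁ = (0.6484 + 0.7643)/(1 + 0.6484×0.7643) = 1.4127/1.49557212 = 0.94459.
Then combine with the mothership (S'→S): u = (0.94459 + 0.4736)/(1 + 0.94459×0.4736) = 1.41819/1.447357824 = 0.97985.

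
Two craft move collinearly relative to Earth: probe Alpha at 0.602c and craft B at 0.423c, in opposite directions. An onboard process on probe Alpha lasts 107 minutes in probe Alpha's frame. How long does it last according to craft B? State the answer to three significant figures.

186 minutes

Speed of probe Alpha in craft B's frame: u = (v_A + v_B)/(1 + v_A v_B/c²) = (0.602 + 0.423)/(1 + 0.602×0.423) = 1.025/1.254646 = 0.81696; |u| = 0.81696c.
At |u| = 0.81696c, γ = (1 − 0.667424)^(−1/2) = 1.734.
The clock on probe Alpha records proper time, so craft B measures Δt = γΔτ = 1.734 × 107 = 186 minutes.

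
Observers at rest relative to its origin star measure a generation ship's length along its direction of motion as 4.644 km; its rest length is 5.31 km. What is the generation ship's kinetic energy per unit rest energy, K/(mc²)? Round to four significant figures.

From L = L₀/γ: γ = 5.31/4.644 = 1.14341.
K/(mc²) = γ − 1 = 1.14341 − 1 = 0.1434.

0.1434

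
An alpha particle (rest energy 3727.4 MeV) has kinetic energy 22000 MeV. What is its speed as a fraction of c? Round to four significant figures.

γ = 1 + K/(mc²) = 1 + 22000/3727.4 = 6.9022.
β = √(1 − 1/γ²) = √(1 − 0.0209906) = √0.9790094 = 0.9894.

0.9894c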